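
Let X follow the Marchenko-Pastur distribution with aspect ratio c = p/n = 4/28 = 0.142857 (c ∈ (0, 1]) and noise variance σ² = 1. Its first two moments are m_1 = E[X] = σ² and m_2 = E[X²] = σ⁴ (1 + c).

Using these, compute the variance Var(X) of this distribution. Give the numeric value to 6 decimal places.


m_1 = E[X] = σ² = 1, so m_1² = 1.
m_2 = E[X²] = σ⁴ (1 + c) = 1 · (1 + 0.142857) = 1 · 1.142857 = 1.142857.
(Note m_2 − m_1² simplifies to c · σ⁴ = 0.142857 · 1.)

Var(X) = m_2 − m_1² = 1.142857 − 1 = 0.142857.


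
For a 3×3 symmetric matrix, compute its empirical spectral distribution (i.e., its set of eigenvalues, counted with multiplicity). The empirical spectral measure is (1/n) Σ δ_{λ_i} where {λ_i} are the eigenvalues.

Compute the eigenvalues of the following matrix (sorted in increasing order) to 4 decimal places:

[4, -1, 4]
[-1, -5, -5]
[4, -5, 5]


Since M is real symmetric, all three eigenvalues are real; they are the roots of det(λI − M) = λ³ − (tr M) λ² + s λ − det M, where s is the sum of the principal 2×2 minors.
tr M = 4 + (-5) + 5 = 4.
s = (4·(-5) − (-1)²) + (4·5 − 4²) + ((-5)·5 − (-5)²) = -21 + 4 + (-50) = -67.
det M (expand along row 1) = 4·(-50) − (-1)·15 + 4·25 = -85.
Characteristic polynomial: λ³ − 4λ² − 67λ + 85 = 0.
Substitute λ = y + (tr M)/3 = y + 1.333333 to remove the quadratic term: y³ + p·y + q = 0 with p = s − (tr M)²/3 = -72.333333 and q = −2(tr M)³/27 + (tr M)·s/3 − det M = -9.074074.
Three real roots ⇒ use the trigonometric (Viète) form: r = 2√(−p/3) = 9.820613, φ = arccos(3q/(p·r)) = arccos(0.038322) = 1.532465 rad.
y_k = r·cos(φ/3 − 2πk/3) for k = 0, 1, 2 gives y = 8.566944, -0.125475, -8.441469.
λ_k = y_k + 1.333333 gives λ = 9.9003, 1.2079, -7.1081 (check: the sum is 4.0000 = tr M).

Eigenvalues sorted in increasing order: [-7.1081, 1.2079, 9.9003].


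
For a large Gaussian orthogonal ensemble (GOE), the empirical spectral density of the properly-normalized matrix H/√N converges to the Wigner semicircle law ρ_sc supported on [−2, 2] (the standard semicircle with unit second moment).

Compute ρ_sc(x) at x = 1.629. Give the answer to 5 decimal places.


ρ_sc(x) = (1/(2π)) √(4 − x²). With x = 1.629:
  4 − x² = 4 − (1.629)² = 4 − 2.653641 = 1.346359.
  √(4 − x²) = 1.160327.
  1/(2π) = 0.159155.
  ρ_sc(1.629) = 0.159155 · 1.160327 = 0.184672.

Rounded to 5 decimal places: ρ_sc(1.629) ≈ 0.18467.


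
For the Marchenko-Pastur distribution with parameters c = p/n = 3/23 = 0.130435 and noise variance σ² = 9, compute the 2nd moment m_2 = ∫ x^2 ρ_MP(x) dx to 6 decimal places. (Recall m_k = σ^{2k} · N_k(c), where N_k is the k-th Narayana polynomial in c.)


E[X²] = σ⁴ (1 + c) (second MP moment). With σ² = 9 (so σ⁴ = 81) and c = 3/23 = 0.130435: E[X²] = 81 · (1 + 0.130435) = 81 · 1.130435.

So E[X^2] = 91.565217.


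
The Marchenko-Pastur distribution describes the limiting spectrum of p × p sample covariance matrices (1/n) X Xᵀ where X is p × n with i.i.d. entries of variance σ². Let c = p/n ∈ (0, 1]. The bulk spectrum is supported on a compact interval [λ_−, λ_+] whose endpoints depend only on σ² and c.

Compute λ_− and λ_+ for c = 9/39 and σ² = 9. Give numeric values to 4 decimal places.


c = 9/39 = 0.230769; √c = 0.480384.
λ_− = σ² (1 − √c)² = 9 · (1 − 0.480384)² = 9 · (0.519616)² = 2.430003.
λ_+ = σ² (1 + √c)² = 9 · (1 + 0.480384)² = 9 · (1.480384)² = 19.723843.

Rounded to 4 decimal places: λ_− ≈ 2.4300, λ_+ ≈ 19.7238.


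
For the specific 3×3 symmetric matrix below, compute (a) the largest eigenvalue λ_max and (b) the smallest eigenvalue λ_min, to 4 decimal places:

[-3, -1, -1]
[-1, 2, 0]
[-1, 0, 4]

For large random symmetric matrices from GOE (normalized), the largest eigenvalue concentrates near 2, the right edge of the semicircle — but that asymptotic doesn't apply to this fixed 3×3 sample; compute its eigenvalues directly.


Since M is real symmetric, all three eigenvalues are real; they are the roots of det(λI − M) = λ³ − (tr M) λ² + s λ − det M, where s is the sum of the principal 2×2 minors.
tr M = -3 + 2 + 4 = 3.
s = ((-3)·2 − (-1)²) + ((-3)·4 − (-1)²) + (2·4 − 0²) = -7 + (-13) + 8 = -12.
det M (expand along row 1) = (-3)·8 − (-1)·(-4) + (-1)·2 = -30.
Characteristic polynomial: λ³ − 3λ² − 12λ + 30 = 0.
Substitute λ = y + (tr M)/3 = y + 1.000000 to remove the quadratic term: y³ + p·y + q = 0 with p = s − (tr M)²/3 = -15.000000 and q = −2(tr M)³/27 + (tr M)·s/3 − det M = 16.000000.
Three real roots ⇒ use the trigonometric (Viète) form: r = 2√(−p/3) = 4.472136, φ = arccos(3q/(p·r)) = arccos(-0.715542) = 2.368196 rad.
y_k = r·cos(φ/3 − 2πk/3) for k = 0, 1, 2 gives y = 3.149602, 1.174745, -4.324347.
λ_k = y_k + 1.000000 gives λ = 4.1496, 2.1747, -3.3243 (check: the sum is 3.0000 = tr M).

Hence λ_max = 4.1496 and λ_min = -3.3243.


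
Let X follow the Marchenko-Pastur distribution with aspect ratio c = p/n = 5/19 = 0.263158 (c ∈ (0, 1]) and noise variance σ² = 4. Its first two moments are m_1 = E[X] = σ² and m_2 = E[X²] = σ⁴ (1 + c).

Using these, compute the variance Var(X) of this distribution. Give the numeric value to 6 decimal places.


m_1 = E[X] = σ² = 4, so m_1² = 16.
m_2 = E[X²] = σ⁴ (1 + c) = 16 · (1 + 0.263158) = 16 · 1.263158 = 20.210526.
(Note m_2 − m_1² simplifies to c · σ⁴ = 0.263158 · 16.)

Var(X) = m_2 − m_1² = 20.210526 − 16 = 4.210526.


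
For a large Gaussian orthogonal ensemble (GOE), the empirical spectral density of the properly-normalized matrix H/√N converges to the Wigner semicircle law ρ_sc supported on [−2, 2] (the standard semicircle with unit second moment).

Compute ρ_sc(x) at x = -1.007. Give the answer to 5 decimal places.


ρ_sc(x) = (1/(2π)) √(4 − x²). With x = -1.007:
  4 − x² = 4 − (-1.007)² = 4 − 1.014049 = 2.985951.
  √(4 − x²) = 1.727990.
  1/(2π) = 0.159155.
  ρ_sc(-1.007) = 0.159155 · 1.727990 = 0.275018.

Rounded to 5 decimal places: ρ_sc(-1.007) ≈ 0.27502.


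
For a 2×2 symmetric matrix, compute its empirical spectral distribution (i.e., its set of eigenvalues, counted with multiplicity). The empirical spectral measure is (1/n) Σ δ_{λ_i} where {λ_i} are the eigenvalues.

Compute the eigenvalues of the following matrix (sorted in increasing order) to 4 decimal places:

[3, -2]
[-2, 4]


Since M is real symmetric, both eigenvalues are real; they are the roots of det(λI − M) = λ² − (tr M) λ + det M.
tr M = 3 + 4 = 7.
det M = 3·4 − (-2)² = 12 − 4 = 8.
Characteristic polynomial: λ² − 7λ + 8 = 0.
Discriminant Δ = (tr M)² − 4·det M = 49 − 32 = 17; √Δ = 4.123106.
λ = (tr M ± √Δ)/2 = (7 ± 4.123106)/2, giving (tr M − √Δ)/2 = 1.4384 and (tr M + √Δ)/2 = 5.5616.

Eigenvalues sorted in increasing order: [1.4384, 5.5616].


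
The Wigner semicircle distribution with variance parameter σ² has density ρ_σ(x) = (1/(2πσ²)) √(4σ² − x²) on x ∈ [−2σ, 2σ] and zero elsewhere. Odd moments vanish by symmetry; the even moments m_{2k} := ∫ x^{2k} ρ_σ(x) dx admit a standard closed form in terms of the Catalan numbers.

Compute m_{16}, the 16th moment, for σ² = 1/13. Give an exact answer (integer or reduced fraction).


By the scaled semicircle moment identity, m_{2k} = σ^{2k} · C_k with k = 8.
C_8 = (1/(k+1)) · C(2k, k) = (1/9) · C(16, 8) = (1/9) · 12870 = 1430.
σ^{2k} = (σ²)^k = (1/13)^8 = 1/815730721.

Therefore m_{16} = σ^{16} · C_8 = (1/815730721) · 1430 = 110/62748517.


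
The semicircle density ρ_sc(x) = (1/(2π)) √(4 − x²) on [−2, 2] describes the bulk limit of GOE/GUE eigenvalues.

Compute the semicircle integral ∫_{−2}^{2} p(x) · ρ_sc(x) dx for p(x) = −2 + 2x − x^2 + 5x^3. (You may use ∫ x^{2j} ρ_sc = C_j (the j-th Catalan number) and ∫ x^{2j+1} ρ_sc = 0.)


Write p(x) = Σ a_i x^i, split into monomials and integrate each against ρ_sc separately.
Using ∫ x^{2j} ρ_sc = C_j = (1/(j+1)) C(2j, j) (Catalan numbers) and ∫ x^{2j+1} ρ_sc = 0 (odd monomials vanish by symmetry):
  i = 0 (even): a_0 · C_{0} = -2 · 1 = -2
  i = 1 (odd): ∫ x^1 ρ_sc = 0 (vanishes)
  i = 2 (even): a_2 · C_{1} = -1 · 1 = -1
  i = 3 (odd): ∫ x^3 ρ_sc = 0 (vanishes)

Summing the contributions: ∫_{−2}^{2} p(x) ρ_sc(x) dx = (-2) + (-1) = -3.


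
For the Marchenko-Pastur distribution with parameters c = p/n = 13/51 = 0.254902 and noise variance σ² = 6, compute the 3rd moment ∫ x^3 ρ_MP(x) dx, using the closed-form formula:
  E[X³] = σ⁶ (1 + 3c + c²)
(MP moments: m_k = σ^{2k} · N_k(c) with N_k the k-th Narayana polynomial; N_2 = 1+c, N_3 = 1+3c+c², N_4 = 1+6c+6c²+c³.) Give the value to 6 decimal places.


E[X³] = σ⁶ (1 + 3c + c²) (third MP moment). With σ² = 6 (so σ⁶ = 216) and c = 13/51 = 0.254902: E[X³] = 216 · (1 + 3·0.254902 + (0.254902)²) = 216 · 1.829681.

So E[X^3] = 395.211073.


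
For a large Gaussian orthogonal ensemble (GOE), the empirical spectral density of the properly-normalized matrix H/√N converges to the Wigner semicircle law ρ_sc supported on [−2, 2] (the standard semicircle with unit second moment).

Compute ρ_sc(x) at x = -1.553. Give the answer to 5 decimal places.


ρ_sc(x) = (1/(2π)) √(4 − x²). With x = -1.553:
  4 − x² = 4 − (-1.553)² = 4 − 2.411809 = 1.588191.
  √(4 − x²) = 1.260235.
  1/(2π) = 0.159155.
  ρ_sc(-1.553) = 0.159155 · 1.260235 = 0.200573.

Rounded to 5 decimal places: ρ_sc(-1.553) ≈ 0.20057.


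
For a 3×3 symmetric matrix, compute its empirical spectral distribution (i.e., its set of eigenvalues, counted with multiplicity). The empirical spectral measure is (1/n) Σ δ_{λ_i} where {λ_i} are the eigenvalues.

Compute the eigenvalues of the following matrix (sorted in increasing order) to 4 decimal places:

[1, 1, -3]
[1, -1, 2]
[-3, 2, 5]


Since M is real symmetric, all three eigenvalues are real; they are the roots of det(λI − M) = λ³ − (tr M) λ² + s λ − det M, where s is the sum of the principal 2×2 minors.
tr M = 1 + (-1) + 5 = 5.
s = (1·(-1) − 1²) + (1·5 − (-3)²) + ((-1)·5 − 2²) = -2 + (-4) + (-9) = -15.
det M (expand along row 1) = 1·(-9) − 1·11 + (-3)·(-1) = -17.
Characteristic polynomial: λ³ − 5λ² − 15λ + 17 = 0.
Substitute λ = y + (tr M)/3 = y + 1.666667 to remove the quadratic term: y³ + p·y + q = 0 with p = s − (tr M)²/3 = -23.333333 and q = −2(tr M)³/27 + (tr M)·s/3 − det M = -17.259259.
Three real roots ⇒ use the trigonometric (Viète) form: r = 2√(−p/3) = 5.577734, φ = arccos(3q/(p·r)) = arccos(0.397840) = 1.161635 rad.
y_k = r·cos(φ/3 − 2πk/3) for k = 0, 1, 2 gives y = 5.164789, -0.758375, -4.406414.
λ_k = y_k + 1.666667 gives λ = 6.8315, 0.9083, -2.7397 (check: the sum is 5.0000 = tr M).

Eigenvalues sorted in increasing order: [-2.7397, 0.9083, 6.8315].


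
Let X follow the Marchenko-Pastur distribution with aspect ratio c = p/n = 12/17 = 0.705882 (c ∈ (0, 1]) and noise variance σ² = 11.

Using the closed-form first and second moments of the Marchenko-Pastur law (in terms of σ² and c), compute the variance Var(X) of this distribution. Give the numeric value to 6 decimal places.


Recall the MP moments m_1 = E[X] = σ² and m_2 = E[X²] = σ⁴ (1 + c).
m_1 = E[X] = σ² = 11, so m_1² = 121.
m_2 = E[X²] = σ⁴ (1 + c) = 121 · (1 + 0.705882) = 121 · 1.705882 = 206.411765.
(Note m_2 − m_1² simplifies to c · σ⁴ = 0.705882 · 121.)

Var(X) = m_2 − m_1² = 206.411765 − 121 = 85.411765.


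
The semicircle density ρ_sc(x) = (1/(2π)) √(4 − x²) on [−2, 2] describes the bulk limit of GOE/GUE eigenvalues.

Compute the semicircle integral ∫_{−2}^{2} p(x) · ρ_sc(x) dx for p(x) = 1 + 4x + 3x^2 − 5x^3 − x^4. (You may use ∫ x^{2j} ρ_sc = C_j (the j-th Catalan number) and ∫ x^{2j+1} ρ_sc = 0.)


Write p(x) = Σ a_i x^i, split into monomials and integrate each against ρ_sc separately.
Using ∫ x^{2j} ρ_sc = C_j = (1/(j+1)) C(2j, j) (Catalan numbers) and ∫ x^{2j+1} ρ_sc = 0 (odd monomials vanish by symmetry):
  i = 0 (even): a_0 · C_{0} = 1 · 1 = 1
  i = 1 (odd): ∫ x^1 ρ_sc = 0 (vanishes)
  i = 2 (even): a_2 · C_{1} = 3 · 1 = 3
  i = 3 (odd): ∫ x^3 ρ_sc = 0 (vanishes)
  i = 4 (even): a_4 · C_{2} = -1 · 2 = -2

Summing the contributions: ∫_{−2}^{2} p(x) ρ_sc(x) dx = 1 + 3 + (-2) = 2.


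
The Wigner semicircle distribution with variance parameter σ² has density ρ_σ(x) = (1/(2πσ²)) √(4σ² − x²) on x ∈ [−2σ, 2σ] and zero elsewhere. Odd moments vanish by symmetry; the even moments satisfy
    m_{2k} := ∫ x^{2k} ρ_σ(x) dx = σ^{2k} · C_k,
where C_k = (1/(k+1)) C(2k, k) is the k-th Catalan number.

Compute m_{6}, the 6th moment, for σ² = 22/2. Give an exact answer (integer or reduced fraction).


By the scaled semicircle moment identity, m_{2k} = σ^{2k} · C_k with k = 3.
C_3 = (1/(k+1)) · C(2k, k) = (1/4) · C(6, 3) = (1/4) · 20 = 5.
σ^{2k} = (σ²)^k = (22/2)^3 = 1331.

Therefore m_{6} = σ^{6} · C_3 = 1331 · 5 = 6655.


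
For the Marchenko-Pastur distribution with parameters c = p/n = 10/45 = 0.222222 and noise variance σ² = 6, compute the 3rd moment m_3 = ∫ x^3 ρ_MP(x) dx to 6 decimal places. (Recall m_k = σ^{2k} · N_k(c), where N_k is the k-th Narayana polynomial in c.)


E[X³] = σ⁶ (1 + 3c + c²) (third MP moment). With σ² = 6 (so σ⁶ = 216) and c = 10/45 = 0.222222: E[X³] = 216 · (1 + 3·0.222222 + (0.222222)²) = 216 · 1.716049.

So E[X^3] = 370.666667.


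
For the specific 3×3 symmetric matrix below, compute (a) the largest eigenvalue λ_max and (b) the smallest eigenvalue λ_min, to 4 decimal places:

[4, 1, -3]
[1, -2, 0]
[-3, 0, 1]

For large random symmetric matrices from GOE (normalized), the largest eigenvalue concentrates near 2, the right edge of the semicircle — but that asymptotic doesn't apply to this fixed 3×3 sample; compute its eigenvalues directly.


Since M is real symmetric, all three eigenvalues are real; they are the roots of det(λI − M) = λ³ − (tr M) λ² + s λ − det M, where s is the sum of the principal 2×2 minors.
tr M = 4 + (-2) + 1 = 3.
s = (4·(-2) − 1²) + (4·1 − (-3)²) + ((-2)·1 − 0²) = -9 + (-5) + (-2) = -16.
det M (expand along row 1) = 4·(-2) − 1·1 + (-3)·(-6) = 9.
Characteristic polynomial: λ³ − 3λ² − 16λ − 9 = 0.
Substitute λ = y + (tr M)/3 = y + 1.000000 to remove the quadratic term: y³ + p·y + q = 0 with p = s − (tr M)²/3 = -19.000000 and q = −2(tr M)³/27 + (tr M)·s/3 − det M = -27.000000.
Three real roots ⇒ use the trigonometric (Viète) form: r = 2√(−p/3) = 5.033223, φ = arccos(3q/(p·r)) = arccos(0.847004) = 0.560473 rad.
y_k = r·cos(φ/3 − 2πk/3) for k = 0, 1, 2 gives y = 4.945640, -1.663200, -3.282440.
λ_k = y_k + 1.000000 gives λ = 5.9456, -0.6632, -2.2824 (check: the sum is 3.0000 = tr M).

Hence λ_max = 5.9456 and λ_min = -2.2824.


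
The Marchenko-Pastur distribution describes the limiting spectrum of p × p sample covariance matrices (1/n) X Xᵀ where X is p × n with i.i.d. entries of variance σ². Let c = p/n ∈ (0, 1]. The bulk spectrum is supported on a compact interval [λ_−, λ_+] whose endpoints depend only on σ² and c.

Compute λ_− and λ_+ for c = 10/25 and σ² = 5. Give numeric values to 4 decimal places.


c = 10/25 = 0.400000; √c = 0.632456.
λ_− = σ² (1 − √c)² = 5 · (1 − 0.632456)² = 5 · (0.367544)² = 0.675445.
λ_+ = σ² (1 + √c)² = 5 · (1 + 0.632456)² = 5 · (1.632456)² = 13.324555.

Rounded to 4 decimal places: λ_− ≈ 0.6754, λ_+ ≈ 13.3246.


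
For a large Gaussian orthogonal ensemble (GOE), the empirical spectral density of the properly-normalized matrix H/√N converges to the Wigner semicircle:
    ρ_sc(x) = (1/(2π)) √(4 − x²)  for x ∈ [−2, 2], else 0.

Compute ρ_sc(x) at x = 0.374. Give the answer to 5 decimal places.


ρ_sc(x) = (1/(2π)) √(4 − x²). With x = 0.374:
  4 − x² = 4 − (0.374)² = 4 − 0.139876 = 3.860124.
  √(4 − x²) = 1.964720.
  1/(2π) = 0.159155.
  ρ_sc(0.374) = 0.159155 · 1.964720 = 0.312695.

Rounded to 5 decimal places: ρ_sc(0.374) ≈ 0.31269.


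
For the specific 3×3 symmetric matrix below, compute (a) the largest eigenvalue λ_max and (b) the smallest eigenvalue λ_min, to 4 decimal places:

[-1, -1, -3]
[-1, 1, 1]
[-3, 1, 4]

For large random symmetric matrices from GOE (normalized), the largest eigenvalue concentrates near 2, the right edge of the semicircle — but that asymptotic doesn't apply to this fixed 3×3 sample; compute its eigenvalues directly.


Since M is real symmetric, all three eigenvalues are real; they are the roots of det(λI − M) = λ³ − (tr M) λ² + s λ − det M, where s is the sum of the principal 2×2 minors.
tr M = -1 + 1 + 4 = 4.
s = ((-1)·1 − (-1)²) + ((-1)·4 − (-3)²) + (1·4 − 1²) = -2 + (-13) + 3 = -12.
det M (expand along row 1) = (-1)·3 − (-1)·(-1) + (-3)·2 = -10.
Characteristic polynomial: λ³ − 4λ² − 12λ + 10 = 0.
Substitute λ = y + (tr M)/3 = y + 1.333333 to remove the quadratic term: y³ + p·y + q = 0 with p = s − (tr M)²/3 = -17.333333 and q = −2(tr M)³/27 + (tr M)·s/3 − det M = -10.740741.
Three real roots ⇒ use the trigonometric (Viète) form: r = 2√(−p/3) = 4.807402, φ = arccos(3q/(p·r)) = arccos(0.386690) = 1.173757 rad.
y_k = r·cos(φ/3 − 2πk/3) for k = 0, 1, 2 gives y = 4.444117, -0.634387, -3.809730.
λ_k = y_k + 1.333333 gives λ = 5.7775, 0.6989, -2.4764 (check: the sum is 4.0000 = tr M).

Hence λ_max = 5.7775 and λ_min = -2.4764.


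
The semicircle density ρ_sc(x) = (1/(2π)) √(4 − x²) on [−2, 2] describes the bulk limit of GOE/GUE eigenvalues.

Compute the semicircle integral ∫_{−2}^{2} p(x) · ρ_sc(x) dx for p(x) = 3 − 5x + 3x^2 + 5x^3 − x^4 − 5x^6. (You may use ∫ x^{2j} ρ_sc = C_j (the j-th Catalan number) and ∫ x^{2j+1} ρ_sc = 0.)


Write p(x) = Σ a_i x^i, split into monomials and integrate each against ρ_sc separately.
Using ∫ x^{2j} ρ_sc = C_j = (1/(j+1)) C(2j, j) (Catalan numbers) and ∫ x^{2j+1} ρ_sc = 0 (odd monomials vanish by symmetry):
  i = 0 (even): a_0 · C_{0} = 3 · 1 = 3
  i = 1 (odd): ∫ x^1 ρ_sc = 0 (vanishes)
  i = 2 (even): a_2 · C_{1} = 3 · 1 = 3
  i = 3 (odd): ∫ x^3 ρ_sc = 0 (vanishes)
  i = 4 (even): a_4 · C_{2} = -1 · 2 = -2
  i = 6 (even): a_6 · C_{3} = -5 · 5 = -25

Summing the contributions: ∫_{−2}^{2} p(x) ρ_sc(x) dx = 3 + 3 + (-2) + (-25) = -21.


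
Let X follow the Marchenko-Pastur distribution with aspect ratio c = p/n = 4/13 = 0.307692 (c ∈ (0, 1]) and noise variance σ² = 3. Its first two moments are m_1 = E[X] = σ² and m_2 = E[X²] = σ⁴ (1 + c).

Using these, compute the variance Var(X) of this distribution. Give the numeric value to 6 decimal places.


m_1 = E[X] = σ² = 3, so m_1² = 9.
m_2 = E[X²] = σ⁴ (1 + c) = 9 · (1 + 0.307692) = 9 · 1.307692 = 11.769231.
(Note m_2 − m_1² simplifies to c · σ⁴ = 0.307692 · 9.)

Var(X) = m_2 − m_1² = 11.769231 − 9 = 2.769231.


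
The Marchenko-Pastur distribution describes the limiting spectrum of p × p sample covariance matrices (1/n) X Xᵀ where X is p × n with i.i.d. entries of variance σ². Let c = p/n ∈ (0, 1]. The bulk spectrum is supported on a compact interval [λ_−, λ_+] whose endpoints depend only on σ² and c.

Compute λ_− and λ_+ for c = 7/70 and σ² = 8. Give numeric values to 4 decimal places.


c = 7/70 = 0.100000; √c = 0.316228.
λ_− = σ² (1 − √c)² = 8 · (1 − 0.316228)² = 8 · (0.683772)² = 3.740356.
λ_+ = σ² (1 + √c)² = 8 · (1 + 0.316228)² = 8 · (1.316228)² = 13.859644.

Rounded to 4 decimal places: λ_− ≈ 3.7404, λ_+ ≈ 13.8596.


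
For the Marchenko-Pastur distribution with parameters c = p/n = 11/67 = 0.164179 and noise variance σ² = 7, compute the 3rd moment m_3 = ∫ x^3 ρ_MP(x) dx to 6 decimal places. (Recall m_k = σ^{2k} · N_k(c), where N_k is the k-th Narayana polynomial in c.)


E[X³] = σ⁶ (1 + 3c + c²) (third MP moment). With σ² = 7 (so σ⁶ = 343) and c = 11/67 = 0.164179: E[X³] = 343 · (1 + 3·0.164179 + (0.164179)²) = 343 · 1.519492.

So E[X^3] = 521.185787.


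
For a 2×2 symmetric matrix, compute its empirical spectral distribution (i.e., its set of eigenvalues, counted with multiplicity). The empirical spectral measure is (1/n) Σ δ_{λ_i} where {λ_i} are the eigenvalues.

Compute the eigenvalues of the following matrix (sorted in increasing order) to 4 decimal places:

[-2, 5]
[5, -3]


Since M is real symmetric, both eigenvalues are real; they are the roots of det(λI − M) = λ² − (tr M) λ + det M.
tr M = -2 + (-3) = -5.
det M = (-2)·(-3) − 5² = 6 − 25 = -19.
Characteristic polynomial: λ² + 5λ − 19 = 0.
Discriminant Δ = (tr M)² − 4·det M = 25 − (-76) = 101; √Δ = 10.049876.
λ = (tr M ± √Δ)/2 = (-5 ± 10.049876)/2, giving (tr M − √Δ)/2 = -7.5249 and (tr M + √Δ)/2 = 2.5249.

Eigenvalues sorted in increasing order: [-7.5249, 2.5249].


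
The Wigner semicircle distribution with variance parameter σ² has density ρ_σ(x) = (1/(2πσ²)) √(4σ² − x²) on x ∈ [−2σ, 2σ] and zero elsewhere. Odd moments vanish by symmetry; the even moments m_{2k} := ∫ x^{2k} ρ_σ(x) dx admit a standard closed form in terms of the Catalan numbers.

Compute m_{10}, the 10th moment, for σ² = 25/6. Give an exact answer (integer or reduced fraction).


By the scaled semicircle moment identity, m_{2k} = σ^{2k} · C_k with k = 5.
C_5 = (1/(k+1)) · C(2k, k) = (1/6) · C(10, 5) = (1/6) · 252 = 42.
σ^{2k} = (σ²)^k = (25/6)^5 = 9765625/7776.

Therefore m_{10} = σ^{10} · C_5 = (9765625/7776) · 42 = 68359375/1296.


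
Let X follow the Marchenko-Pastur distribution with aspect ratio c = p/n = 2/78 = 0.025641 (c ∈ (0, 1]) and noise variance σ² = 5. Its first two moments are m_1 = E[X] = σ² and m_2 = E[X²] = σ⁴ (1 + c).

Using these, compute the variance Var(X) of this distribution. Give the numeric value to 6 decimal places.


m_1 = E[X] = σ² = 5, so m_1² = 25.
m_2 = E[X²] = σ⁴ (1 + c) = 25 · (1 + 0.025641) = 25 · 1.025641 = 25.641026.
(Note m_2 − m_1² simplifies to c · σ⁴ = 0.025641 · 25.)

Var(X) = m_2 − m_1² = 25.641026 − 25 = 0.641026.


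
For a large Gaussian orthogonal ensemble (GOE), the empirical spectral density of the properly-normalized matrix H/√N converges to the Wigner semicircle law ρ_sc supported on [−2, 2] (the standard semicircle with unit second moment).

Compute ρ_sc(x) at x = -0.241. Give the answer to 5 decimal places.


ρ_sc(x) = (1/(2π)) √(4 − x²). With x = -0.241:
  4 − x² = 4 − (-0.241)² = 4 − 0.058081 = 3.941919.
  √(4 − x²) = 1.985427.
  1/(2π) = 0.159155.
  ρ_sc(-0.241) = 0.159155 · 1.985427 = 0.315990.

Rounded to 5 decimal places: ρ_sc(-0.241) ≈ 0.31599.


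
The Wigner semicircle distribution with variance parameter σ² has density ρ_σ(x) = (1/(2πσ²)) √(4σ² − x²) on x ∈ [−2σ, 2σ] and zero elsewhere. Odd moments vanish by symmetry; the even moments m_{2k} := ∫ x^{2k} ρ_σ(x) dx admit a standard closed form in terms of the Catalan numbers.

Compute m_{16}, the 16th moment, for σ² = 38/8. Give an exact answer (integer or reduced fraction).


By the scaled semicircle moment identity, m_{2k} = σ^{2k} · C_k with k = 8.
C_8 = (1/(k+1)) · C(2k, k) = (1/9) · C(16, 8) = (1/9) · 12870 = 1430.
σ^{2k} = (σ²)^k = (38/8)^8 = 16983563041/65536.

Therefore m_{16} = σ^{16} · C_8 = (16983563041/65536) · 1430 = 12143247574315/32768.


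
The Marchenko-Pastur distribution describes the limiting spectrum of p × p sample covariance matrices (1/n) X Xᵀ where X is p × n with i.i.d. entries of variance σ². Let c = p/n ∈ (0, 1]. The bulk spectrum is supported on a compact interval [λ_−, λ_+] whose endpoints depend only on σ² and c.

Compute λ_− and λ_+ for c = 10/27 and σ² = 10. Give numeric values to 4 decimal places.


c = 10/27 = 0.370370; √c = 0.608581.
λ_− = σ² (1 − √c)² = 10 · (1 − 0.608581)² = 10 · (0.391419)² = 1.532091.
λ_+ = σ² (1 + √c)² = 10 · (1 + 0.608581)² = 10 · (1.608581)² = 25.875316.

Rounded to 4 decimal places: λ_− ≈ 1.5321, λ_+ ≈ 25.8753.


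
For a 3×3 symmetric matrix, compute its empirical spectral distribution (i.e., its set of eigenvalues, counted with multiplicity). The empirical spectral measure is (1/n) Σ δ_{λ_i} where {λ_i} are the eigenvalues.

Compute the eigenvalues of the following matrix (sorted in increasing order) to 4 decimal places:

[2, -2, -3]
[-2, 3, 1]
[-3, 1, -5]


Since M is real symmetric, all three eigenvalues are real; they are the roots of det(λI − M) = λ³ − (tr M) λ² + s λ − det M, where s is the sum of the principal 2×2 minors.
tr M = 2 + 3 + (-5) = 0.
s = (2·3 − (-2)²) + (2·(-5) − (-3)²) + (3·(-5) − 1²) = 2 + (-19) + (-16) = -33.
det M (expand along row 1) = 2·(-16) − (-2)·13 + (-3)·7 = -27.
Characteristic polynomial: λ³ − 33λ + 27 = 0.
Substitute λ = y + (tr M)/3 = y + 0.000000 to remove the quadratic term: y³ + p·y + q = 0 with p = s − (tr M)²/3 = -33.000000 and q = −2(tr M)³/27 + (tr M)·s/3 − det M = 27.000000.
Three real roots ⇒ use the trigonometric (Viète) form: r = 2√(−p/3) = 6.633250, φ = arccos(3q/(p·r)) = arccos(-0.370037) = 1.949845 rad.
y_k = r·cos(φ/3 − 2πk/3) for k = 0, 1, 2 gives y = 5.280830, 0.835880, -6.116710.
λ_k = y_k + 0.000000 gives λ = 5.2808, 0.8359, -6.1167 (check: the sum is 0.0000 = tr M).

Eigenvalues sorted in increasing order: [-6.1167, 0.8359, 5.2808].


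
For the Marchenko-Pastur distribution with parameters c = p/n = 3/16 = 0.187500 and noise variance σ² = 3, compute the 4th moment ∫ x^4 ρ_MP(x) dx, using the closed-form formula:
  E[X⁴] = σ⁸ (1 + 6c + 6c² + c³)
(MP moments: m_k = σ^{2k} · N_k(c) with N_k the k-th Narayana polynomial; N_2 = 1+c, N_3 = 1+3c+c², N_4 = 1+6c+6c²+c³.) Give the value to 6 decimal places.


E[X⁴] = σ⁸ (1 + 6c + 6c² + c³) (fourth MP moment). With σ² = 3 (so σ⁸ = 81) and c = 3/16 = 0.187500: E[X⁴] = 81 · (1 + 6·0.187500 + 6·(0.187500)² + (0.187500)³) = 81 · 2.342529.

So E[X^4] = 189.744873.


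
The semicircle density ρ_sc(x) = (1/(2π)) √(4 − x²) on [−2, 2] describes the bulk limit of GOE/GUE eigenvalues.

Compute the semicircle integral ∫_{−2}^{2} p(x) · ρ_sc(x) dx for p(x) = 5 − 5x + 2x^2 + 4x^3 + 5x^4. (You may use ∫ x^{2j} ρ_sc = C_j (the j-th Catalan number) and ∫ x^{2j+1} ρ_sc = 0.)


Write p(x) = Σ a_i x^i, split into monomials and integrate each against ρ_sc separately.
Using ∫ x^{2j} ρ_sc = C_j = (1/(j+1)) C(2j, j) (Catalan numbers) and ∫ x^{2j+1} ρ_sc = 0 (odd monomials vanish by symmetry):
  i = 0 (even): a_0 · C_{0} = 5 · 1 = 5
  i = 1 (odd): ∫ x^1 ρ_sc = 0 (vanishes)
  i = 2 (even): a_2 · C_{1} = 2 · 1 = 2
  i = 3 (odd): ∫ x^3 ρ_sc = 0 (vanishes)
  i = 4 (even): a_4 · C_{2} = 5 · 2 = 10

Summing the contributions: ∫_{−2}^{2} p(x) ρ_sc(x) dx = 5 + 2 + 10 = 17.


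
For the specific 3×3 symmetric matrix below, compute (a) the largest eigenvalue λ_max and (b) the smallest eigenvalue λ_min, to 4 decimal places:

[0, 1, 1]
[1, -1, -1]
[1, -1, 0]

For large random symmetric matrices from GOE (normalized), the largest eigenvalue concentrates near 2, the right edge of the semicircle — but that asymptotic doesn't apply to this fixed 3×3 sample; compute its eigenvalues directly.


Since M is real symmetric, all three eigenvalues are real; they are the roots of det(λI − M) = λ³ − (tr M) λ² + s λ − det M, where s is the sum of the principal 2×2 minors.
tr M = 0 + (-1) + 0 = -1.
s = (0·(-1) − 1²) + (0·0 − 1²) + ((-1)·0 − (-1)²) = -1 + (-1) + (-1) = -3.
det M (expand along row 1) = 0·(-1) − 1·1 + 1·0 = -1.
Characteristic polynomial: λ³ + λ² − 3λ + 1 = 0.
Substitute λ = y + (tr M)/3 = y − 0.333333 to remove the quadratic term: y³ + p·y + q = 0 with p = s − (tr M)²/3 = -3.333333 and q = −2(tr M)³/27 + (tr M)·s/3 − det M = 2.074074.
Three real roots ⇒ use the trigonometric (Viète) form: r = 2√(−p/3) = 2.108185, φ = arccos(3q/(p·r)) = arccos(-0.885438) = 2.658231 rad.
y_k = r·cos(φ/3 − 2πk/3) for k = 0, 1, 2 gives y = 1.333333, 0.747547, -2.080880.
λ_k = y_k − 0.333333 gives λ = 1.0000, 0.4142, -2.4142 (check: the sum is -1.0000 = tr M).

Hence λ_max = 1.0000 and λ_min = -2.4142.


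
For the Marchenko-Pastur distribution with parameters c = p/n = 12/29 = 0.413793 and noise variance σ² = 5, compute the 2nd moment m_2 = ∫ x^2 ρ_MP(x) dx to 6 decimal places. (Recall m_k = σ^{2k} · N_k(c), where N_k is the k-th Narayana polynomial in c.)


E[X²] = σ⁴ (1 + c) (second MP moment). With σ² = 5 (so σ⁴ = 25) and c = 12/29 = 0.413793: E[X²] = 25 · (1 + 0.413793) = 25 · 1.413793.

So E[X^2] = 35.344828.


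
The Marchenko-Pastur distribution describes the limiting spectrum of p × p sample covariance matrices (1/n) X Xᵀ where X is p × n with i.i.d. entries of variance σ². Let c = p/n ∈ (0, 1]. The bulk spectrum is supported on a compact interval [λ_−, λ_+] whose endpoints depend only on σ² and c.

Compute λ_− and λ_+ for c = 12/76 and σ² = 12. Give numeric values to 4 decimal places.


c = 12/76 = 0.157895; √c = 0.397360.
λ_− = σ² (1 − √c)² = 12 · (1 − 0.397360)² = 12 · (0.602640)² = 4.358104.
λ_+ = σ² (1 + √c)² = 12 · (1 + 0.397360)² = 12 · (1.397360)² = 23.431370.

Rounded to 4 decimal places: λ_− ≈ 4.3581, λ_+ ≈ 23.4314.


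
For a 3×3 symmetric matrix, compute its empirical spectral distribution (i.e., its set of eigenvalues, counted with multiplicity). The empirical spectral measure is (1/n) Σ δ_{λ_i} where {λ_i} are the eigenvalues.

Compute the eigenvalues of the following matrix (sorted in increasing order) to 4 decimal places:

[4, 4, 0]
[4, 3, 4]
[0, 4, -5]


Since M is real symmetric, all three eigenvalues are real; they are the roots of det(λI − M) = λ³ − (tr M) λ² + s λ − det M, where s is the sum of the principal 2×2 minors.
tr M = 4 + 3 + (-5) = 2.
s = (4·3 − 4²) + (4·(-5) − 0²) + (3·(-5) − 4²) = -4 + (-20) + (-31) = -55.
det M (expand along row 1) = 4·(-31) − 4·(-20) + 0·16 = -44.
Characteristic polynomial: λ³ − 2λ² − 55λ + 44 = 0.
Substitute λ = y + (tr M)/3 = y + 0.666667 to remove the quadratic term: y³ + p·y + q = 0 with p = s − (tr M)²/3 = -56.333333 and q = −2(tr M)³/27 + (tr M)·s/3 − det M = 6.740741.
Three real roots ⇒ use the trigonometric (Viète) form: r = 2√(−p/3) = 8.666667, φ = arccos(3q/(p·r)) = arccos(-0.041420) = 1.612228 rad.
y_k = r·cos(φ/3 − 2πk/3) for k = 0, 1, 2 gives y = 7.444993, 0.119689, -7.564682.
λ_k = y_k + 0.666667 gives λ = 8.1117, 0.7864, -6.8980 (check: the sum is 2.0000 = tr M).

Eigenvalues sorted in increasing order: [-6.8980, 0.7864, 8.1117].


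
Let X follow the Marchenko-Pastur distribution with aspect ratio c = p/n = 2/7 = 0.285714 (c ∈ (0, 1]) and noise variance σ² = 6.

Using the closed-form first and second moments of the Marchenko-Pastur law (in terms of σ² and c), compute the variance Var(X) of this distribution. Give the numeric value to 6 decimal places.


Recall the MP moments m_1 = E[X] = σ² and m_2 = E[X²] = σ⁴ (1 + c).
m_1 = E[X] = σ² = 6, so m_1² = 36.
m_2 = E[X²] = σ⁴ (1 + c) = 36 · (1 + 0.285714) = 36 · 1.285714 = 46.285714.
(Note m_2 − m_1² simplifies to c · σ⁴ = 0.285714 · 36.)

Var(X) = m_2 − m_1² = 46.285714 − 36 = 10.285714.


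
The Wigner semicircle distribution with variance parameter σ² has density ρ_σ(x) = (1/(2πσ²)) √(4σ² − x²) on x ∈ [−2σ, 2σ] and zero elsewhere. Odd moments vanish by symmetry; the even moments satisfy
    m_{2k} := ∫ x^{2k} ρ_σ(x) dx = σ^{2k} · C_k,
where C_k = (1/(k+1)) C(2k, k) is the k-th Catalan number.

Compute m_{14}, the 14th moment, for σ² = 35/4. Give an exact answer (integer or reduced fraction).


By the scaled semicircle moment identity, m_{2k} = σ^{2k} · C_k with k = 7.
C_7 = (1/(k+1)) · C(2k, k) = (1/8) · C(14, 7) = (1/8) · 3432 = 429.
σ^{2k} = (σ²)^k = (35/4)^7 = 64339296875/16384.

Therefore m_{14} = σ^{14} · C_7 = (64339296875/16384) · 429 = 27601558359375/16384.


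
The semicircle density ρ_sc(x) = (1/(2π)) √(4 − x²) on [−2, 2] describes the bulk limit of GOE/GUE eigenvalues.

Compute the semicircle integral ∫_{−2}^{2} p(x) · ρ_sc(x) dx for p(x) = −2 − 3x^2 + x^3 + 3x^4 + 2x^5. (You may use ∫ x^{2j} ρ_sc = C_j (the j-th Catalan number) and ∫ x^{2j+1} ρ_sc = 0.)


Write p(x) = Σ a_i x^i, split into monomials and integrate each against ρ_sc separately.
Using ∫ x^{2j} ρ_sc = C_j = (1/(j+1)) C(2j, j) (Catalan numbers) and ∫ x^{2j+1} ρ_sc = 0 (odd monomials vanish by symmetry):
  i = 0 (even): a_0 · C_{0} = -2 · 1 = -2
  i = 2 (even): a_2 · C_{1} = -3 · 1 = -3
  i = 3 (odd): ∫ x^3 ρ_sc = 0 (vanishes)
  i = 4 (even): a_4 · C_{2} = 3 · 2 = 6
  i = 5 (odd): ∫ x^5 ρ_sc = 0 (vanishes)

Summing the contributions: ∫_{−2}^{2} p(x) ρ_sc(x) dx = (-2) + (-3) + 6 = 1.


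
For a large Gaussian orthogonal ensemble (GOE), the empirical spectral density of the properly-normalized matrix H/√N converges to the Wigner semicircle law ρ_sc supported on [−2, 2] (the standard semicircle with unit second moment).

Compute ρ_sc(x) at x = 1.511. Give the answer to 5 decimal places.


ρ_sc(x) = (1/(2π)) √(4 − x²). With x = 1.511:
  4 − x² = 4 − (1.511)² = 4 − 2.283121 = 1.716879.
  √(4 − x²) = 1.310297.
  1/(2π) = 0.159155.
  ρ_sc(1.511) = 0.159155 · 1.310297 = 0.208540.

Rounded to 5 decimal places: ρ_sc(1.511) ≈ 0.20854.


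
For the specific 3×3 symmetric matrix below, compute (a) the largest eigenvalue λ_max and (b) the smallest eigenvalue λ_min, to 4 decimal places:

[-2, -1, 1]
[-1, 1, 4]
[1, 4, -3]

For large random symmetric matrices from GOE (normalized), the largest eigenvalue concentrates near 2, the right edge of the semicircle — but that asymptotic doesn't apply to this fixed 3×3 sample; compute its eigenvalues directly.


Since M is real symmetric, all three eigenvalues are real; they are the roots of det(λI − M) = λ³ − (tr M) λ² + s λ − det M, where s is the sum of the principal 2×2 minors.
tr M = -2 + 1 + (-3) = -4.
s = ((-2)·1 − (-1)²) + ((-2)·(-3) − 1²) + (1·(-3) − 4²) = -3 + 5 + (-19) = -17.
det M (expand along row 1) = (-2)·(-19) − (-1)·(-1) + 1·(-5) = 32.
Characteristic polynomial: λ³ + 4λ² − 17λ − 32 = 0.
Substitute λ = y + (tr M)/3 = y − 1.333333 to remove the quadratic term: y³ + p·y + q = 0 with p = s − (tr M)²/3 = -22.333333 and q = −2(tr M)³/27 + (tr M)·s/3 − det M = -4.592593.
Three real roots ⇒ use the trigonometric (Viète) form: r = 2√(−p/3) = 5.456902, φ = arccos(3q/(p·r)) = arccos(0.113052) = 1.457502 rad.
y_k = r·cos(φ/3 − 2πk/3) for k = 0, 1, 2 gives y = 4.825461, -0.206030, -4.619431.
λ_k = y_k − 1.333333 gives λ = 3.4921, -1.5394, -5.9528 (check: the sum is -4.0000 = tr M).

Hence λ_max = 3.4921 and λ_min = -5.9528.


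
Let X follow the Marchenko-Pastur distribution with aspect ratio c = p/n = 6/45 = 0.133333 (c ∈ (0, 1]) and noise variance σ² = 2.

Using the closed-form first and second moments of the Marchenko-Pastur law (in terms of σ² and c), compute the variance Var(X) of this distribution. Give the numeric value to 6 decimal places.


Recall the MP moments m_1 = E[X] = σ² and m_2 = E[X²] = σ⁴ (1 + c).
m_1 = E[X] = σ² = 2, so m_1² = 4.
m_2 = E[X²] = σ⁴ (1 + c) = 4 · (1 + 0.133333) = 4 · 1.133333 = 4.533333.
(Note m_2 − m_1² simplifies to c · σ⁴ = 0.133333 · 4.)

Var(X) = m_2 − m_1² = 4.533333 − 4 = 0.533333.


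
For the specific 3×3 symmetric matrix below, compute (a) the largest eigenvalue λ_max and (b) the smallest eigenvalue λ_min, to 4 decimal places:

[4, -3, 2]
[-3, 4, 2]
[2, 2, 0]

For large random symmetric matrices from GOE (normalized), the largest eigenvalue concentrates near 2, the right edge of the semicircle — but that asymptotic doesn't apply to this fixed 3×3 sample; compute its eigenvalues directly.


Since M is real symmetric, all three eigenvalues are real; they are the roots of det(λI − M) = λ³ − (tr M) λ² + s λ − det M, where s is the sum of the principal 2×2 minors.
tr M = 4 + 4 + 0 = 8.
s = (4·4 − (-3)²) + (4·0 − 2²) + (4·0 − 2²) = 7 + (-4) + (-4) = -1.
det M (expand along row 1) = 4·(-4) − (-3)·(-4) + 2·(-14) = -56.
Characteristic polynomial: λ³ − 8λ² − λ + 56 = 0.
Substitute λ = y + (tr M)/3 = y + 2.666667 to remove the quadratic term: y³ + p·y + q = 0 with p = s − (tr M)²/3 = -22.333333 and q = −2(tr M)³/27 + (tr M)·s/3 − det M = 15.407407.
Three real roots ⇒ use the trigonometric (Viète) form: r = 2√(−p/3) = 5.456902, φ = arccos(3q/(p·r)) = arccos(-0.379272) = 1.959806 rad.
y_k = r·cos(φ/3 − 2πk/3) for k = 0, 1, 2 gives y = 4.333333, 0.705615, -5.038948.
λ_k = y_k + 2.666667 gives λ = 7.0000, 3.3723, -2.3723 (check: the sum is 8.0000 = tr M).

Hence λ_max = 7.0000 and λ_min = -2.3723.


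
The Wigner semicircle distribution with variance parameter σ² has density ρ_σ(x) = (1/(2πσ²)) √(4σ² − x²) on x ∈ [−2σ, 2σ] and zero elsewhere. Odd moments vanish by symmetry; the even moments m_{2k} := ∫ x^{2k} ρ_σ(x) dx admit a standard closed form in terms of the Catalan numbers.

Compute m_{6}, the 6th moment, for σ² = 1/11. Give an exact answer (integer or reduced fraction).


By the scaled semicircle moment identity, m_{2k} = σ^{2k} · C_k with k = 3.
C_3 = (1/(k+1)) · C(2k, k) = (1/4) · C(6, 3) = (1/4) · 20 = 5.
σ^{2k} = (σ²)^k = (1/11)^3 = 1/1331.

Therefore m_{6} = σ^{6} · C_3 = (1/1331) · 5 = 5/1331.


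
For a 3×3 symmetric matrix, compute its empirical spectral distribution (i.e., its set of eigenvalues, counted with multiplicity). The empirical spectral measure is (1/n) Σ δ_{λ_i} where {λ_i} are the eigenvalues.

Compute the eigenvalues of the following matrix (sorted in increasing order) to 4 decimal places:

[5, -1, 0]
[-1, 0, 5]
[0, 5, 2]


Since M is real symmetric, all three eigenvalues are real; they are the roots of det(λI − M) = λ³ − (tr M) λ² + s λ − det M, where s is the sum of the principal 2×2 minors.
tr M = 5 + 0 + 2 = 7.
s = (5·0 − (-1)²) + (5·2 − 0²) + (0·2 − 5²) = -1 + 10 + (-25) = -16.
det M (expand along row 1) = 5·(-25) − (-1)·(-2) + 0·(-5) = -127.
Characteristic polynomial: λ³ − 7λ² − 16λ + 127 = 0.
Substitute λ = y + (tr M)/3 = y + 2.333333 to remove the quadratic term: y³ + p·y + q = 0 with p = s − (tr M)²/3 = -32.333333 and q = −2(tr M)³/27 + (tr M)·s/3 − det M = 64.259259.
Three real roots ⇒ use the trigonometric (Viète) form: r = 2√(−p/3) = 6.565905, φ = arccos(3q/(p·r)) = arccos(-0.908054) = 2.709412 rad.
y_k = r·cos(φ/3 − 2πk/3) for k = 0, 1, 2 gives y = 4.065276, 2.432614, -6.497891.
λ_k = y_k + 2.333333 gives λ = 6.3986, 4.7659, -4.1646 (check: the sum is 7.0000 = tr M).

Eigenvalues sorted in increasing order: [-4.1646, 4.7659, 6.3986].


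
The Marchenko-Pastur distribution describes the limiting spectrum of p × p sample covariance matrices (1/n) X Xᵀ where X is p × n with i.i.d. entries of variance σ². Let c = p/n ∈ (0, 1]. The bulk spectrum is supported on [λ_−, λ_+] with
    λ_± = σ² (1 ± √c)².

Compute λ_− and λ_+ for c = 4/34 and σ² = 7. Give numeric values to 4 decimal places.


c = 4/34 = 0.117647; √c = 0.342997.
λ_− = σ² (1 − √c)² = 7 · (1 − 0.342997)² = 7 · (0.657003)² = 3.021569.
λ_+ = σ² (1 + √c)² = 7 · (1 + 0.342997)² = 7 · (1.342997)² = 12.625490.

Rounded to 4 decimal places: λ_− ≈ 3.0216, λ_+ ≈ 12.6255.


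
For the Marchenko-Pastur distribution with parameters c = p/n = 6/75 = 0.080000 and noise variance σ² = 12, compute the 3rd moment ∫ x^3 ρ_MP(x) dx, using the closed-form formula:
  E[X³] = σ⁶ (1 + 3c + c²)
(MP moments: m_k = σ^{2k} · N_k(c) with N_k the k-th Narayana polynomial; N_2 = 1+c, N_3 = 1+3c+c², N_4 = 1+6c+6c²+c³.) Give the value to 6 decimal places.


E[X³] = σ⁶ (1 + 3c + c²) (third MP moment). With σ² = 12 (so σ⁶ = 1728) and c = 6/75 = 0.080000: E[X³] = 1728 · (1 + 3·0.080000 + (0.080000)²) = 1728 · 1.246400.

So E[X^3] = 2153.779200.
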